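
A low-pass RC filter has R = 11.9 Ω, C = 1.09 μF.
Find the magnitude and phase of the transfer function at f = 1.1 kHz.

Step 1 — Angular frequency: ω = 2π·1100 = 6912 rad/s.
Step 2 — Transfer function: H(jω) = 1/(1 + jωRC).
Step 3 — Denominator: 1 + jωRC = 1 + j·6912·11.9·1.09e-06 = 1 + j0.08965.
Step 4 — H = 0.992 - j0.08893.
Step 5 — Magnitude: |H| = 0.996 (-0.0 dB); phase: φ = -5.1°.

|H| = 0.996 (-0.0 dB), φ = -5.1°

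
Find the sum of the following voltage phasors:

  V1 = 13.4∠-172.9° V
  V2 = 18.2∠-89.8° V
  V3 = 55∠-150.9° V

Step 1 — Convert each phasor to rectangular form:
  V1 = 13.4·(cos(-172.9°) + j·sin(-172.9°)) = -13.3 - j1.656 V
  V2 = 18.2·(cos(-89.8°) + j·sin(-89.8°)) = 0.06353 - j18.2 V
  V3 = 55·(cos(-150.9°) + j·sin(-150.9°)) = -48.06 - j26.75 V
Step 2 — Sum components: V_total = -61.29 - j46.6 V.
Step 3 — Convert to polar: |V_total| = 77 V, ∠V_total = -142.8°.

V_total = 77∠-142.8° V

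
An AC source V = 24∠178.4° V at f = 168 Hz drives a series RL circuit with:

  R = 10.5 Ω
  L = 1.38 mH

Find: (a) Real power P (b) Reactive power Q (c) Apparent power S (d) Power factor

Step 1 — Angular frequency: ω = 2π·f = 2π·168 = 1056 rad/s.
Step 2 — Component impedances:
  R: Z = R = 10.5 Ω
  L: Z = jωL = j·1056·0.00138 = 0 + j1.457 Ω
Step 3 — Series combination: Z_total = R + L = 10.5 + j1.457 Ω = 10.6∠7.9° Ω.
Step 4 — Source phasor: V = 24∠178.4° V = -23.99 + j0.6701 V.
Step 5 — Current: I = V / Z = -2.233 + j0.3736 A = 2.264∠170.5° A.
Step 6 — Complex power: S = V·I* = 53.82 + j7.467 VA.
Step 7 — Real power: P = Re(S) = 53.82 W.
Step 8 — Reactive power: Q = Im(S) = 7.467 VAR.
Step 9 — Apparent power: |S| = 54.34 VA.
Step 10 — Power factor: PF = P/|S| = 0.9905 (lagging).

(a) P = 53.82 W  (b) Q = 7.467 VAR  (c) S = 54.34 VA  (d) PF = 0.9905 (lagging)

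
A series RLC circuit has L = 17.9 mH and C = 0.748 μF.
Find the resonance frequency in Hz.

Step 1 — Resonance condition Im(Z)=0 gives ω₀ = 1/√(LC).
Step 2 — ω₀ = 1/√(0.0179·7.48e-07) = 8642 rad/s.
Step 3 — f₀ = ω₀/(2π) = 1375 Hz.

f₀ = 1375 Hz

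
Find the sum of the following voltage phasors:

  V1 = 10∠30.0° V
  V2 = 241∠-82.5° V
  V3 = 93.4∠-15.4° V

Step 1 — Convert each phasor to rectangular form:
  V1 = 10·(cos(30.0°) + j·sin(30.0°)) = 8.66 + j5 V
  V2 = 241·(cos(-82.5°) + j·sin(-82.5°)) = 31.46 - j238.9 V
  V3 = 93.4·(cos(-15.4°) + j·sin(-15.4°)) = 90.05 - j24.8 V
Step 2 — Sum components: V_total = 130.2 - j258.7 V.
Step 3 — Convert to polar: |V_total| = 289.6 V, ∠V_total = -63.3°.

V_total = 289.6∠-63.3° V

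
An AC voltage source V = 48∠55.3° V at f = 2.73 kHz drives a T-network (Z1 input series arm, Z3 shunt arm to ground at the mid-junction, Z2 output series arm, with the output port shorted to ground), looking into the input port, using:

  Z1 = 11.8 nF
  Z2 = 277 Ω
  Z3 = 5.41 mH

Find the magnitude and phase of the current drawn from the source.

Step 1 — Angular frequency: ω = 2π·f = 2π·2730 = 1.715e+04 rad/s.
Step 2 — Component impedances:
  Z1: Z = 1/(jωC) = -j/(ω·C) = 0 - j4941 Ω
  Z2: Z = R = 277 Ω
  Z3: Z = jωL = j·1.715e+04·0.00541 = 0 + j92.8 Ω
Step 3 — With the output port shorted to ground, the output series arm Z2 runs from the junction to ground; the shunt arm Z3 also runs from the junction to ground. They appear in parallel: Z3 || Z2 = 27.95 + j83.43 Ω.
Step 4 — Series with input arm Z1: Z_in = Z1 + (Z3 || Z2) = 27.95 - j4857 Ω = 4857∠-89.7° Ω.
Step 5 — Source phasor: V = 48∠55.3° V = 27.33 + j39.46 V.
Step 6 — Ohm's law: I = V / Z_total = (27.33 + j39.46) / (27.95 - j4857) = -0.008092 + j0.005672 A.
Step 7 — Convert to polar: |I| = 0.009882 A, ∠I = 145.0°.

I = 0.009882∠145.0° A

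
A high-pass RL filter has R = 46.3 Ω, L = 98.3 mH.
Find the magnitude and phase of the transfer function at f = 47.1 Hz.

Step 1 — Angular frequency: ω = 2π·47.1 = 295.9 rad/s.
Step 2 — Transfer function: H(jω) = jωL/(R + jωL).
Step 3 — Numerator jωL = j·29.09; denominator R + jωL = 46.3 + j29.09.
Step 4 — H = 0.283 + j0.4505.
Step 5 — Magnitude: |H| = 0.532 (-5.5 dB); phase: φ = 57.9°.

|H| = 0.532 (-5.5 dB), φ = 57.9°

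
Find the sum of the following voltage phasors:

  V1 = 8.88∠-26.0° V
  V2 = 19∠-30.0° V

Step 1 — Convert each phasor to rectangular form:
  V1 = 8.88·(cos(-26.0°) + j·sin(-26.0°)) = 7.981 - j3.893 V
  V2 = 19·(cos(-30.0°) + j·sin(-30.0°)) = 16.45 - j9.5 V
Step 2 — Sum components: V_total = 24.44 - j13.39 V.
Step 3 — Convert to polar: |V_total| = 27.87 V, ∠V_total = -28.7°.

V_total = 27.87∠-28.7° V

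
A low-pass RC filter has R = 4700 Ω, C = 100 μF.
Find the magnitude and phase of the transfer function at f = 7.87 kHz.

Step 1 — Angular frequency: ω = 2π·7870 = 4.945e+04 rad/s.
Step 2 — Transfer function: H(jω) = 1/(1 + jωRC).
Step 3 — Denominator: 1 + jωRC = 1 + j·4.945e+04·4700·0.0001 = 1 + j2.324e+04.
Step 4 — H = 1.851e-09 - j4.303e-05.
Step 5 — Magnitude: |H| = 4.303e-05 (-87.3 dB); phase: φ = -90.0°.

|H| = 4.303e-05 (-87.3 dB), φ = -90.0°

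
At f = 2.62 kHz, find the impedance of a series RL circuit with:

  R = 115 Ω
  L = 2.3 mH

Step 1 — Angular frequency: ω = 2π·f = 2π·2620 = 1.646e+04 rad/s.
Step 2 — Component impedances:
  R: Z = R = 115 Ω
  L: Z = jωL = j·1.646e+04·0.0023 = 0 + j37.86 Ω
Step 3 — Series combination: Z_total = R + L = 115 + j37.86 Ω = 121.1∠18.2° Ω.

Z = 115 + j37.86 Ω = 121.1∠18.2° Ω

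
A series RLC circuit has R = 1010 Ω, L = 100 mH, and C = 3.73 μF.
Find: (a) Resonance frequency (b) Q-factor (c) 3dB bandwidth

Step 1 — Resonance: ω₀ = 1/√(LC) = 1/√(0.1·3.73e-06) = 1637 rad/s.
Step 2 — f₀ = ω₀/(2π) = 260.6 Hz.
Step 3 — Series Q: Q = ω₀L/R = 1637·0.1/1010 = 0.1621.
Step 4 — Bandwidth: Δω = ω₀/Q = 1.01e+04 rad/s; BW = Δω/(2π) = 1607 Hz.

(a) f₀ = 260.6 Hz  (b) Q = 0.1621  (c) BW = 1607 Hz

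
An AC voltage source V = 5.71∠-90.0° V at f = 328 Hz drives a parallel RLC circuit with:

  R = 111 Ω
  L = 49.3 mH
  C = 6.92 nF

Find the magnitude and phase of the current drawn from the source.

Step 1 — Angular frequency: ω = 2π·f = 2π·328 = 2061 rad/s.
Step 2 — Component impedances:
  R: Z = R = 111 Ω
  L: Z = jωL = j·2061·0.0493 = 0 + j101.6 Ω
  C: Z = 1/(jωC) = -j/(ω·C) = 0 - j7.012e+04 Ω
Step 3 — Parallel combination: 1/Z_total = 1/R + 1/L + 1/C; Z_total = 50.68 + j55.29 Ω = 75.01∠47.5° Ω.
Step 4 — Source phasor: V = 5.71∠-90.0° V = 0 - j5.71 V.
Step 5 — Ohm's law: I = V / Z_total = (0 - j5.71) / (50.68 + j55.29) = -0.05612 - j0.05144 A.
Step 6 — Convert to polar: |I| = 0.07613 A, ∠I = -137.5°.

I = 0.07613∠-137.5° A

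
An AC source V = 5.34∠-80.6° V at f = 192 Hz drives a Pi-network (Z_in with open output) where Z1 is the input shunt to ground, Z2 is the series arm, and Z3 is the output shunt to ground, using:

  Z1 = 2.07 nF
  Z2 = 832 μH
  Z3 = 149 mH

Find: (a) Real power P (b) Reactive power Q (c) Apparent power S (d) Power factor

Step 1 — Angular frequency: ω = 2π·f = 2π·192 = 1206 rad/s.
Step 2 — Component impedances:
  Z1: Z = 1/(jωC) = -j/(ω·C) = 0 - j4.005e+05 Ω
  Z2: Z = jωL = j·1206·0.000832 = 0 + j1.004 Ω
  Z3: Z = jωL = j·1206·0.149 = 0 + j179.7 Ω
Step 3 — With open output, the series arm Z2 and the output shunt Z3 appear in series to ground: Z2 + Z3 = 0 + j180.8 Ω.
Step 4 — Parallel with input shunt Z1: Z_in = Z1 || (Z2 + Z3) = 0 + j180.8 Ω = 180.8∠90.0° Ω.
Step 5 — Source phasor: V = 5.34∠-80.6° V = 0.8722 - j5.268 V.
Step 6 — Current: I = V / Z = -0.02913 - j0.004823 A = 0.02953∠-170.6° A.
Step 7 — Complex power: S = V·I* = 0 + j0.1577 VA.
Step 8 — Real power: P = Re(S) = 0 W.
Step 9 — Reactive power: Q = Im(S) = 0.1577 VAR.
Step 10 — Apparent power: |S| = 0.1577 VA.
Step 11 — Power factor: PF = P/|S| = 0 (lagging).

(a) P = 0 W  (b) Q = 0.1577 VAR  (c) S = 0.1577 VA  (d) PF = 0 (lagging)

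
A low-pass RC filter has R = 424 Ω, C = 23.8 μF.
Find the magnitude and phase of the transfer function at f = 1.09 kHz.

Step 1 — Angular frequency: ω = 2π·1090 = 6849 rad/s.
Step 2 — Transfer function: H(jω) = 1/(1 + jωRC).
Step 3 — Denominator: 1 + jωRC = 1 + j·6849·424·2.38e-05 = 1 + j69.11.
Step 4 — H = 0.0002093 - j0.01447.
Step 5 — Magnitude: |H| = 0.01447 (-36.8 dB); phase: φ = -89.2°.

|H| = 0.01447 (-36.8 dB), φ = -89.2°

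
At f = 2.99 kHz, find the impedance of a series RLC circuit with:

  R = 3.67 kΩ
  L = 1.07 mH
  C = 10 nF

Step 1 — Angular frequency: ω = 2π·f = 2π·2990 = 1.879e+04 rad/s.
Step 2 — Component impedances:
  R: Z = R = 3670 Ω
  L: Z = jωL = j·1.879e+04·0.00107 = 0 + j20.1 Ω
  C: Z = 1/(jωC) = -j/(ω·C) = 0 - j5323 Ω
Step 3 — Series combination: Z_total = R + L + C = 3670 - j5303 Ω = 6449∠-55.3° Ω.

Z = 3670 - j5303 Ω = 6449∠-55.3° Ω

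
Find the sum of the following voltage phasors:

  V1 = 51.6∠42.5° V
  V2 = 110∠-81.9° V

Step 1 — Convert each phasor to rectangular form:
  V1 = 51.6·(cos(42.5°) + j·sin(42.5°)) = 38.04 + j34.86 V
  V2 = 110·(cos(-81.9°) + j·sin(-81.9°)) = 15.5 - j108.9 V
Step 2 — Sum components: V_total = 53.54 - j74.04 V.
Step 3 — Convert to polar: |V_total| = 91.37 V, ∠V_total = -54.1°.

V_total = 91.37∠-54.1° V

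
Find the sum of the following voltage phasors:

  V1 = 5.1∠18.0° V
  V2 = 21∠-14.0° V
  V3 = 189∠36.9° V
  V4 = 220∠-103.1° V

Step 1 — Convert each phasor to rectangular form:
  V1 = 5.1·(cos(18.0°) + j·sin(18.0°)) = 4.85 + j1.576 V
  V2 = 21·(cos(-14.0°) + j·sin(-14.0°)) = 20.38 - j5.08 V
  V3 = 189·(cos(36.9°) + j·sin(36.9°)) = 151.1 + j113.5 V
  V4 = 220·(cos(-103.1°) + j·sin(-103.1°)) = -49.86 - j214.3 V
Step 2 — Sum components: V_total = 126.5 - j104.3 V.
Step 3 — Convert to polar: |V_total| = 164 V, ∠V_total = -39.5°.

V_total = 164∠-39.5° V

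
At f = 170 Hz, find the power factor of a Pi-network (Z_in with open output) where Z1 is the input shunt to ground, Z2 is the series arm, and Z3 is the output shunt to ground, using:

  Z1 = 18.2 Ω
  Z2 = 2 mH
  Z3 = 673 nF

Step 1 — Angular frequency: ω = 2π·f = 2π·170 = 1068 rad/s.
Step 2 — Component impedances:
  Z1: Z = R = 18.2 Ω
  Z2: Z = jωL = j·1068·0.002 = 0 + j2.136 Ω
  Z3: Z = 1/(jωC) = -j/(ω·C) = 0 - j1391 Ω
Step 3 — With open output, the series arm Z2 and the output shunt Z3 appear in series to ground: Z2 + Z3 = 0 - j1389 Ω.
Step 4 — Parallel with input shunt Z1: Z_in = Z1 || (Z2 + Z3) = 18.2 - j0.2384 Ω = 18.2∠-0.8° Ω.
Step 5 — Power factor: PF = cos(φ) = Re(Z)/|Z| = 18.197/18.198 = 0.9999.
Step 6 — Type: Im(Z) = -0.2384 ⇒ leading (phase φ = -0.8°).

PF = 0.9999 (leading, φ = -0.8°)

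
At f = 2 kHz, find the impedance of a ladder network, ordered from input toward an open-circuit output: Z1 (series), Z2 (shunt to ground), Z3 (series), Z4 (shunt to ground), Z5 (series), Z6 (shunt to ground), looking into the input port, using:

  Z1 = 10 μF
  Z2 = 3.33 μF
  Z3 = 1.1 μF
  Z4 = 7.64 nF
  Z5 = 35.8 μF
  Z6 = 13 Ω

Step 1 — Angular frequency: ω = 2π·f = 2π·2000 = 1.257e+04 rad/s.
Step 2 — Component impedances:
  Z1: Z = 1/(jωC) = -j/(ω·C) = 0 - j7.958 Ω
  Z2: Z = 1/(jωC) = -j/(ω·C) = 0 - j23.9 Ω
  Z3: Z = 1/(jωC) = -j/(ω·C) = 0 - j72.34 Ω
  Z4: Z = 1/(jωC) = -j/(ω·C) = 0 - j1.042e+04 Ω
  Z5: Z = 1/(jωC) = -j/(ω·C) = 0 - j2.223 Ω
  Z6: Z = R = 13 Ω
Step 3 — Ladder network (open output): work backward from the far end, alternating series and parallel combinations. Z_in = 0.7521 - j26.16 Ω = 26.17∠-88.4° Ω.

Z = 0.7521 - j26.16 Ω = 26.17∠-88.4° Ω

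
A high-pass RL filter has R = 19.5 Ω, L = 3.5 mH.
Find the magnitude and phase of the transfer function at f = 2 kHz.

Step 1 — Angular frequency: ω = 2π·2000 = 1.257e+04 rad/s.
Step 2 — Transfer function: H(jω) = jωL/(R + jωL).
Step 3 — Numerator jωL = j·43.98; denominator R + jωL = 19.5 + j43.98.
Step 4 — H = 0.8357 + j0.3705.
Step 5 — Magnitude: |H| = 0.9142 (-0.8 dB); phase: φ = 23.9°.

|H| = 0.9142 (-0.8 dB), φ = 23.9°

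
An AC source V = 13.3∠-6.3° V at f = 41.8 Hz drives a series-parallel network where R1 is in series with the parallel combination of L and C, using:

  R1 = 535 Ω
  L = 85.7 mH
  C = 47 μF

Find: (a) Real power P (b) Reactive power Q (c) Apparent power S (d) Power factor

Step 1 — Angular frequency: ω = 2π·f = 2π·41.8 = 262.6 rad/s.
Step 2 — Component impedances:
  R1: Z = R = 535 Ω
  L: Z = jωL = j·262.6·0.0857 = 0 + j22.51 Ω
  C: Z = 1/(jωC) = -j/(ω·C) = 0 - j81.01 Ω
Step 3 — Parallel branch: L || C = 1/(1/L + 1/C) = 0 + j31.17 Ω.
Step 4 — Series with R1: Z_total = R1 + (L || C) = 535 + j31.17 Ω = 535.9∠3.3° Ω.
Step 5 — Source phasor: V = 13.3∠-6.3° V = 13.22 - j1.459 V.
Step 6 — Current: I = V / Z = 0.02447 - j0.004153 A = 0.02482∠-9.6° A.
Step 7 — Complex power: S = V·I* = 0.3295 + j0.0192 VA.
Step 8 — Real power: P = Re(S) = 0.3295 W.
Step 9 — Reactive power: Q = Im(S) = 0.0192 VAR.
Step 10 — Apparent power: |S| = 0.3301 VA.
Step 11 — Power factor: PF = P/|S| = 0.9983 (lagging).

(a) P = 0.3295 W  (b) Q = 0.0192 VAR  (c) S = 0.3301 VA  (d) PF = 0.9983 (lagging)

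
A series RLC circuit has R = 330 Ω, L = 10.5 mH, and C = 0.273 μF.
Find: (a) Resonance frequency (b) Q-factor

Step 1 — Resonance condition Im(Z)=0 gives ω₀ = 1/√(LC).
Step 2 — ω₀ = 1/√(0.0105·2.73e-07) = 1.868e+04 rad/s.
Step 3 — f₀ = ω₀/(2π) = 2973 Hz.
Step 4 — Series Q: Q = ω₀L/R = 1.868e+04·0.0105/330 = 0.5943.

(a) f₀ = 2973 Hz  (b) Q = 0.5943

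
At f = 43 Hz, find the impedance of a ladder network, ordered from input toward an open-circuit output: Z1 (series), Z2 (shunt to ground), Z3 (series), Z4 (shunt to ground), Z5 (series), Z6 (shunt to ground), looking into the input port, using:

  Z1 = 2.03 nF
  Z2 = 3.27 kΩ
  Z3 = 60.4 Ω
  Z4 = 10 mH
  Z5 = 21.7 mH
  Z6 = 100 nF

Step 1 — Angular frequency: ω = 2π·f = 2π·43 = 270.2 rad/s.
Step 2 — Component impedances:
  Z1: Z = 1/(jωC) = -j/(ω·C) = 0 - j1.823e+06 Ω
  Z2: Z = R = 3270 Ω
  Z3: Z = R = 60.4 Ω
  Z4: Z = jωL = j·270.2·0.01 = 0 + j2.702 Ω
  Z5: Z = jωL = j·270.2·0.0217 = 0 + j5.863 Ω
  Z6: Z = 1/(jωC) = -j/(ω·C) = 0 - j3.701e+04 Ω
Step 3 — Ladder network (open output): work backward from the far end, alternating series and parallel combinations. Z_in = 59.31 - j1.823e+06 Ω = 1.823e+06∠-90.0° Ω.

Z = 59.31 - j1.823e+06 Ω = 1.823e+06∠-90.0° Ω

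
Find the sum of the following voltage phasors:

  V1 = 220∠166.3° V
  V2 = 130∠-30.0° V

Step 1 — Convert each phasor to rectangular form:
  V1 = 220·(cos(166.3°) + j·sin(166.3°)) = -213.7 + j52.1 V
  V2 = 130·(cos(-30.0°) + j·sin(-30.0°)) = 112.6 - j65 V
Step 2 — Sum components: V_total = -101.2 - j12.9 V.
Step 3 — Convert to polar: |V_total| = 102 V, ∠V_total = -172.7°.

V_total = 102∠-172.7° V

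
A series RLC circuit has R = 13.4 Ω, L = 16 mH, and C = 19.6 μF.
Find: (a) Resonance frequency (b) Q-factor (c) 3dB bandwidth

Step 1 — Resonance: ω₀ = 1/√(LC) = 1/√(0.016·1.96e-05) = 1786 rad/s.
Step 2 — f₀ = ω₀/(2π) = 284.2 Hz.
Step 3 — Series Q: Q = ω₀L/R = 1786·0.016/13.4 = 2.132.
Step 4 — Bandwidth: Δω = ω₀/Q = 837.5 rad/s; BW = Δω/(2π) = 133.3 Hz.

(a) f₀ = 284.2 Hz  (b) Q = 2.132  (c) BW = 133.3 Hz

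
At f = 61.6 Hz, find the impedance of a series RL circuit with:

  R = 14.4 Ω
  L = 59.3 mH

Step 1 — Angular frequency: ω = 2π·f = 2π·61.6 = 387 rad/s.
Step 2 — Component impedances:
  R: Z = R = 14.4 Ω
  L: Z = jωL = j·387·0.0593 = 0 + j22.95 Ω
Step 3 — Series combination: Z_total = R + L = 14.4 + j22.95 Ω = 27.1∠57.9° Ω.

Z = 14.4 + j22.95 Ω = 27.1∠57.9° Ω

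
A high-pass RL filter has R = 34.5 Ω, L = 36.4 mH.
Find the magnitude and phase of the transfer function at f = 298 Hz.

Step 1 — Angular frequency: ω = 2π·298 = 1872 rad/s.
Step 2 — Transfer function: H(jω) = jωL/(R + jωL).
Step 3 — Numerator jωL = j·68.15; denominator R + jωL = 34.5 + j68.15.
Step 4 — H = 0.796 + j0.4029.
Step 5 — Magnitude: |H| = 0.8922 (-1.0 dB); phase: φ = 26.8°.

|H| = 0.8922 (-1.0 dB), φ = 26.8°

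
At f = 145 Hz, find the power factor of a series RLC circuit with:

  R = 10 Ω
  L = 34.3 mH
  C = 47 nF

Step 1 — Angular frequency: ω = 2π·f = 2π·145 = 911.1 rad/s.
Step 2 — Component impedances:
  R: Z = R = 10 Ω
  L: Z = jωL = j·911.1·0.0343 = 0 + j31.25 Ω
  C: Z = 1/(jωC) = -j/(ω·C) = 0 - j2.335e+04 Ω
Step 3 — Series combination: Z_total = R + L + C = 10 - j2.332e+04 Ω = 2.332e+04∠-90.0° Ω.
Step 4 — Power factor: PF = cos(φ) = Re(Z)/|Z| = 10/2.332e+04 = 0.0004288.
Step 5 — Type: Im(Z) = -2.332e+04 ⇒ leading (phase φ = -90.0°).

PF = 0.0004288 (leading, φ = -90.0°)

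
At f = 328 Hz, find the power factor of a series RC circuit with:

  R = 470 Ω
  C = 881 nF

Step 1 — Angular frequency: ω = 2π·f = 2π·328 = 2061 rad/s.
Step 2 — Component impedances:
  R: Z = R = 470 Ω
  C: Z = 1/(jωC) = -j/(ω·C) = 0 - j550.8 Ω
Step 3 — Series combination: Z_total = R + C = 470 - j550.8 Ω = 724∠-49.5° Ω.
Step 4 — Power factor: PF = cos(φ) = Re(Z)/|Z| = 470/724.05 = 0.6491.
Step 5 — Type: Im(Z) = -550.8 ⇒ leading (phase φ = -49.5°).

PF = 0.6491 (leading, φ = -49.5°)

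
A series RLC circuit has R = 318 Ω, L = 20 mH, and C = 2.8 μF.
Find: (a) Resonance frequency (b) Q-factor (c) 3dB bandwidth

Step 1 — Resonance condition Im(Z)=0 gives ω₀ = 1/√(LC).
Step 2 — ω₀ = 1/√(0.02·2.8e-06) = 4226 rad/s.
Step 3 — f₀ = ω₀/(2π) = 672.6 Hz.
Step 4 — Series Q: Q = ω₀L/R = 4226·0.02/318 = 0.2658.
Step 5 — 3dB bandwidth: Δω = ω₀/Q = 1.59e+04 rad/s; BW = Δω/(2π) = 2531 Hz.

(a) f₀ = 672.6 Hz  (b) Q = 0.2658  (c) BW = 2531 Hz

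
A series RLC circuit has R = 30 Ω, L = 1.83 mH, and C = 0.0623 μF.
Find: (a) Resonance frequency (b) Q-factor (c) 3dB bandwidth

Step 1 — Resonance condition Im(Z)=0 gives ω₀ = 1/√(LC).
Step 2 — ω₀ = 1/√(0.00183·6.23e-08) = 9.365e+04 rad/s.
Step 3 — f₀ = ω₀/(2π) = 1.491e+04 Hz.
Step 4 — Series Q: Q = ω₀L/R = 9.365e+04·0.00183/30 = 5.713.
Step 5 — 3dB bandwidth: Δω = ω₀/Q = 1.639e+04 rad/s; BW = Δω/(2π) = 2609 Hz.

(a) f₀ = 1.491e+04 Hz  (b) Q = 5.713  (c) BW = 2609 Hz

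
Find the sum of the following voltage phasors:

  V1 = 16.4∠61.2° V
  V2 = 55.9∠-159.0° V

Step 1 — Convert each phasor to rectangular form:
  V1 = 16.4·(cos(61.2°) + j·sin(61.2°)) = 7.901 + j14.37 V
  V2 = 55.9·(cos(-159.0°) + j·sin(-159.0°)) = -52.19 - j20.03 V
Step 2 — Sum components: V_total = -44.29 - j5.661 V.
Step 3 — Convert to polar: |V_total| = 44.65 V, ∠V_total = -172.7°.

V_total = 44.65∠-172.7° V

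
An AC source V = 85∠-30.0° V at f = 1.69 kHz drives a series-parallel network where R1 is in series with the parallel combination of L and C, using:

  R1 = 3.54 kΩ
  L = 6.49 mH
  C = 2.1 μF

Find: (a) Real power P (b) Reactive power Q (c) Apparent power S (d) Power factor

Step 1 — Angular frequency: ω = 2π·f = 2π·1690 = 1.062e+04 rad/s.
Step 2 — Component impedances:
  R1: Z = R = 3540 Ω
  L: Z = jωL = j·1.062e+04·0.00649 = 0 + j68.91 Ω
  C: Z = 1/(jωC) = -j/(ω·C) = 0 - j44.85 Ω
Step 3 — Parallel branch: L || C = 1/(1/L + 1/C) = 0 - j128.4 Ω.
Step 4 — Series with R1: Z_total = R1 + (L || C) = 3540 - j128.4 Ω = 3542∠-2.1° Ω.
Step 5 — Source phasor: V = 85∠-30.0° V = 73.61 - j42.5 V.
Step 6 — Current: I = V / Z = 0.0212 - j0.01124 A = 0.024∠-27.9° A.
Step 7 — Complex power: S = V·I* = 2.038 - j0.07393 VA.
Step 8 — Real power: P = Re(S) = 2.038 W.
Step 9 — Reactive power: Q = Im(S) = -0.07393 VAR.
Step 10 — Apparent power: |S| = 2.04 VA.
Step 11 — Power factor: PF = P/|S| = 0.9993 (leading).

(a) P = 2.038 W  (b) Q = -0.07393 VAR  (c) S = 2.04 VA  (d) PF = 0.9993 (leading)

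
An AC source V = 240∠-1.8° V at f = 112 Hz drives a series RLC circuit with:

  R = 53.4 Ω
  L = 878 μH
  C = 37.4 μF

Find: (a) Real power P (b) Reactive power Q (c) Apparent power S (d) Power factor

Step 1 — Angular frequency: ω = 2π·f = 2π·112 = 703.7 rad/s.
Step 2 — Component impedances:
  R: Z = R = 53.4 Ω
  L: Z = jωL = j·703.7·0.000878 = 0 + j0.6179 Ω
  C: Z = 1/(jωC) = -j/(ω·C) = 0 - j38 Ω
Step 3 — Series combination: Z_total = R + L + C = 53.4 - j37.38 Ω = 65.18∠-35.0° Ω.
Step 4 — Source phasor: V = 240∠-1.8° V = 239.9 - j7.539 V.
Step 5 — Current: I = V / Z = 3.081 + j2.016 A = 3.682∠33.2° A.
Step 6 — Complex power: S = V·I* = 724 - j506.7 VA.
Step 7 — Real power: P = Re(S) = 724 W.
Step 8 — Reactive power: Q = Im(S) = -506.7 VAR.
Step 9 — Apparent power: |S| = 883.7 VA.
Step 10 — Power factor: PF = P/|S| = 0.8192 (leading).

(a) P = 724 W  (b) Q = -506.7 VAR  (c) S = 883.7 VA  (d) PF = 0.8192 (leading)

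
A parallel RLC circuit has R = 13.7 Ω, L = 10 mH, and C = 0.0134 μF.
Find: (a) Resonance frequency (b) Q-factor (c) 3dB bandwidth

Step 1 — Resonance: ω₀ = 1/√(LC) = 1/√(0.01·1.34e-08) = 8.639e+04 rad/s.
Step 2 — f₀ = ω₀/(2π) = 1.375e+04 Hz.
Step 3 — Parallel Q: Q = R/(ω₀L) = 13.7/(8.639e+04·0.01) = 0.01586.
Step 4 — Bandwidth: Δω = ω₀/Q = 5.447e+06 rad/s; BW = Δω/(2π) = 8.67e+05 Hz.

(a) f₀ = 1.375e+04 Hz  (b) Q = 0.01586  (c) BW = 8.67e+05 Hz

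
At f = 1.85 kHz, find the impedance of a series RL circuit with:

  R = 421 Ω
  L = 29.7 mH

Step 1 — Angular frequency: ω = 2π·f = 2π·1850 = 1.162e+04 rad/s.
Step 2 — Component impedances:
  R: Z = R = 421 Ω
  L: Z = jωL = j·1.162e+04·0.0297 = 0 + j345.2 Ω
Step 3 — Series combination: Z_total = R + L = 421 + j345.2 Ω = 544.4∠39.4° Ω.

Z = 421 + j345.2 Ω = 544.4∠39.4° Ω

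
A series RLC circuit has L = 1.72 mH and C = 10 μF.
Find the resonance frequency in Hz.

Step 1 — Resonance condition Im(Z)=0 gives ω₀ = 1/√(LC).
Step 2 — ω₀ = 1/√(0.00172·1e-05) = 7625 rad/s.
Step 3 — f₀ = ω₀/(2π) = 1214 Hz.

f₀ = 1214 Hz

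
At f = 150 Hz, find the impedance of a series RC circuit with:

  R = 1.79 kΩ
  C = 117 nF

Step 1 — Angular frequency: ω = 2π·f = 2π·150 = 942.5 rad/s.
Step 2 — Component impedances:
  R: Z = R = 1790 Ω
  C: Z = 1/(jωC) = -j/(ω·C) = 0 - j9069 Ω
Step 3 — Series combination: Z_total = R + C = 1790 - j9069 Ω = 9244∠-78.8° Ω.

Z = 1790 - j9069 Ω = 9244∠-78.8° Ω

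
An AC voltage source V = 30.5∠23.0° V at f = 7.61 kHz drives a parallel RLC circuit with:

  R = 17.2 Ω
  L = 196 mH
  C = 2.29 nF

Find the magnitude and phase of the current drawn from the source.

Step 1 — Angular frequency: ω = 2π·f = 2π·7610 = 4.782e+04 rad/s.
Step 2 — Component impedances:
  R: Z = R = 17.2 Ω
  L: Z = jωL = j·4.782e+04·0.196 = 0 + j9372 Ω
  C: Z = 1/(jωC) = -j/(ω·C) = 0 - j9133 Ω
Step 3 — Parallel combination: 1/Z_total = 1/R + 1/L + 1/C; Z_total = 17.2 - j0.0008262 Ω = 17.2∠-0.0° Ω.
Step 4 — Source phasor: V = 30.5∠23.0° V = 28.08 + j11.92 V.
Step 5 — Ohm's law: I = V / Z_total = (28.08 + j11.92) / (17.2 - j0.0008262) = 1.632 + j0.6929 A.
Step 6 — Convert to polar: |I| = 1.773 A, ∠I = 23.0°.

I = 1.773∠23.0° A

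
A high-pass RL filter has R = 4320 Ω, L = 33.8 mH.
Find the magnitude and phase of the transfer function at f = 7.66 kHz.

Step 1 — Angular frequency: ω = 2π·7660 = 4.813e+04 rad/s.
Step 2 — Transfer function: H(jω) = jωL/(R + jωL).
Step 3 — Numerator jωL = j·1627; denominator R + jωL = 4320 + j1627.
Step 4 — H = 0.1242 + j0.3298.
Step 5 — Magnitude: |H| = 0.3524 (-9.1 dB); phase: φ = 69.4°.

|H| = 0.3524 (-9.1 dB), φ = 69.4°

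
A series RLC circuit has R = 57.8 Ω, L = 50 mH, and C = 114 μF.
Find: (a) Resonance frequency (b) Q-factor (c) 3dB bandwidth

Step 1 — Resonance condition Im(Z)=0 gives ω₀ = 1/√(LC).
Step 2 — ω₀ = 1/√(0.05·0.000114) = 418.9 rad/s.
Step 3 — f₀ = ω₀/(2π) = 66.66 Hz.
Step 4 — Series Q: Q = ω₀L/R = 418.9·0.05/57.8 = 0.3623.
Step 5 — 3dB bandwidth: Δω = ω₀/Q = 1156 rad/s; BW = Δω/(2π) = 184 Hz.

(a) f₀ = 66.66 Hz  (b) Q = 0.3623  (c) BW = 184 Hz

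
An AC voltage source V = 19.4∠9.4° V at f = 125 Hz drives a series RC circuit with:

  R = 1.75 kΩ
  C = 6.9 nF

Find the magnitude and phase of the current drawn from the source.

Step 1 — Angular frequency: ω = 2π·f = 2π·125 = 785.4 rad/s.
Step 2 — Component impedances:
  R: Z = R = 1750 Ω
  C: Z = 1/(jωC) = -j/(ω·C) = 0 - j1.845e+05 Ω
Step 3 — Series combination: Z_total = R + C = 1750 - j1.845e+05 Ω = 1.845e+05∠-89.5° Ω.
Step 4 — Source phasor: V = 19.4∠9.4° V = 19.14 + j3.169 V.
Step 5 — Ohm's law: I = V / Z_total = (19.14 + j3.169) / (1750 - j1.845e+05) = -1.619e-05 + j0.0001039 A.
Step 6 — Convert to polar: |I| = 0.0001051 A, ∠I = 98.9°.

I = 0.0001051∠98.9° A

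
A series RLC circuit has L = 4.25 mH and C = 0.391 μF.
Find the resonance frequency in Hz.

Step 1 — Resonance condition Im(Z)=0 gives ω₀ = 1/√(LC).
Step 2 — ω₀ = 1/√(0.00425·3.91e-07) = 2.453e+04 rad/s.
Step 3 — f₀ = ω₀/(2π) = 3904 Hz.

f₀ = 3904 Hz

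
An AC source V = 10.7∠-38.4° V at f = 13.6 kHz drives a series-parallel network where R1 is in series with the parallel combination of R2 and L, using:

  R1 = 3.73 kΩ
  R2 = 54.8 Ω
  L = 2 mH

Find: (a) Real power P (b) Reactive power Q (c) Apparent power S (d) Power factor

Step 1 — Angular frequency: ω = 2π·f = 2π·1.36e+04 = 8.545e+04 rad/s.
Step 2 — Component impedances:
  R1: Z = R = 3730 Ω
  R2: Z = R = 54.8 Ω
  L: Z = jωL = j·8.545e+04·0.002 = 0 + j170.9 Ω
Step 3 — Parallel branch: R2 || L = 1/(1/R2 + 1/L) = 49.69 + j15.93 Ω.
Step 4 — Series with R1: Z_total = R1 + (R2 || L) = 3780 + j15.93 Ω = 3780∠0.2° Ω.
Step 5 — Source phasor: V = 10.7∠-38.4° V = 8.386 - j6.646 V.
Step 6 — Current: I = V / Z = 0.002211 - j0.001768 A = 0.002831∠-38.6° A.
Step 7 — Complex power: S = V·I* = 0.03029 + j0.0001277 VA.
Step 8 — Real power: P = Re(S) = 0.03029 W.
Step 9 — Reactive power: Q = Im(S) = 0.0001277 VAR.
Step 10 — Apparent power: |S| = 0.03029 VA.
Step 11 — Power factor: PF = P/|S| = 1 (lagging).

(a) P = 0.03029 W  (b) Q = 0.0001277 VAR  (c) S = 0.03029 VA  (d) PF = 1 (lagging)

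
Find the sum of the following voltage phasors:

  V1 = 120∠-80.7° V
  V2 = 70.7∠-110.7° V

Step 1 — Convert each phasor to rectangular form:
  V1 = 120·(cos(-80.7°) + j·sin(-80.7°)) = 19.39 - j118.4 V
  V2 = 70.7·(cos(-110.7°) + j·sin(-110.7°)) = -24.99 - j66.14 V
Step 2 — Sum components: V_total = -5.598 - j184.6 V.
Step 3 — Convert to polar: |V_total| = 184.6 V, ∠V_total = -91.7°.

V_total = 184.6∠-91.7° V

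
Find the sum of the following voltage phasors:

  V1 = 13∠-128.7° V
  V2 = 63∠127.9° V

Step 1 — Convert each phasor to rectangular form:
  V1 = 13·(cos(-128.7°) + j·sin(-128.7°)) = -8.128 - j10.15 V
  V2 = 63·(cos(127.9°) + j·sin(127.9°)) = -38.7 + j49.71 V
Step 2 — Sum components: V_total = -46.83 + j39.57 V.
Step 3 — Convert to polar: |V_total| = 61.31 V, ∠V_total = 139.8°.

V_total = 61.31∠139.8° V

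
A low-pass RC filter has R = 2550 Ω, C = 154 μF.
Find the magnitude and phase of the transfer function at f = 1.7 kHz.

Step 1 — Angular frequency: ω = 2π·1700 = 1.068e+04 rad/s.
Step 2 — Transfer function: H(jω) = 1/(1 + jωRC).
Step 3 — Denominator: 1 + jωRC = 1 + j·1.068e+04·2550·0.000154 = 1 + j4195.
Step 4 — H = 5.684e-08 - j0.0002384.
Step 5 — Magnitude: |H| = 0.0002384 (-72.5 dB); phase: φ = -90.0°.

|H| = 0.0002384 (-72.5 dB), φ = -90.0°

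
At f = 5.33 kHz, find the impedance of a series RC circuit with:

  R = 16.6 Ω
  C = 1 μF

Step 1 — Angular frequency: ω = 2π·f = 2π·5330 = 3.349e+04 rad/s.
Step 2 — Component impedances:
  R: Z = R = 16.6 Ω
  C: Z = 1/(jωC) = -j/(ω·C) = 0 - j29.86 Ω
Step 3 — Series combination: Z_total = R + C = 16.6 - j29.86 Ω = 34.16∠-60.9° Ω.

Z = 16.6 - j29.86 Ω = 34.16∠-60.9° Ω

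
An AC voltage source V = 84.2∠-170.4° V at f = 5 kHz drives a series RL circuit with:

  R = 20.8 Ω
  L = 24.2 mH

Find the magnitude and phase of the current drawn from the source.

Step 1 — Angular frequency: ω = 2π·f = 2π·5000 = 3.142e+04 rad/s.
Step 2 — Component impedances:
  R: Z = R = 20.8 Ω
  L: Z = jωL = j·3.142e+04·0.0242 = 0 + j760.3 Ω
Step 3 — Series combination: Z_total = R + L = 20.8 + j760.3 Ω = 760.5∠88.4° Ω.
Step 4 — Source phasor: V = 84.2∠-170.4° V = -83.02 - j14.04 V.
Step 5 — Ohm's law: I = V / Z_total = (-83.02 - j14.04) / (20.8 + j760.3) = -0.02144 + j0.1086 A.
Step 6 — Convert to polar: |I| = 0.1107 A, ∠I = 101.2°.

I = 0.1107∠101.2° A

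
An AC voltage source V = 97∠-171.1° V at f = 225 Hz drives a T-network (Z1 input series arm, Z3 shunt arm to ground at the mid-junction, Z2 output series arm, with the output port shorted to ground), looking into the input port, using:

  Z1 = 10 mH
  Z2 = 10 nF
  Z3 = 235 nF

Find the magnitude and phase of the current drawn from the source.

Step 1 — Angular frequency: ω = 2π·f = 2π·225 = 1414 rad/s.
Step 2 — Component impedances:
  Z1: Z = jωL = j·1414·0.01 = 0 + j14.14 Ω
  Z2: Z = 1/(jωC) = -j/(ω·C) = 0 - j7.074e+04 Ω
  Z3: Z = 1/(jωC) = -j/(ω·C) = 0 - j3010 Ω
Step 3 — With the output port shorted to ground, the output series arm Z2 runs from the junction to ground; the shunt arm Z3 also runs from the junction to ground. They appear in parallel: Z3 || Z2 = 0 - j2887 Ω.
Step 4 — Series with input arm Z1: Z_in = Z1 + (Z3 || Z2) = 0 - j2873 Ω = 2873∠-90.0° Ω.
Step 5 — Source phasor: V = 97∠-171.1° V = -95.83 - j15.01 V.
Step 6 — Ohm's law: I = V / Z_total = (-95.83 - j15.01) / (0 - j2873) = 0.005223 - j0.03336 A.
Step 7 — Convert to polar: |I| = 0.03376 A, ∠I = -81.1°.

I = 0.03376∠-81.1° A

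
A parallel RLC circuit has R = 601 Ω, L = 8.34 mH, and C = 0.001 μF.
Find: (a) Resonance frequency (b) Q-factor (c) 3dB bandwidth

Step 1 — Resonance: ω₀ = 1/√(LC) = 1/√(0.00834·1e-09) = 3.463e+05 rad/s.
Step 2 — f₀ = ω₀/(2π) = 5.511e+04 Hz.
Step 3 — Parallel Q: Q = R/(ω₀L) = 601/(3.463e+05·0.00834) = 0.2081.
Step 4 — Bandwidth: Δω = ω₀/Q = 1.664e+06 rad/s; BW = Δω/(2π) = 2.648e+05 Hz.

(a) f₀ = 5.511e+04 Hz  (b) Q = 0.2081  (c) BW = 2.648e+05 Hz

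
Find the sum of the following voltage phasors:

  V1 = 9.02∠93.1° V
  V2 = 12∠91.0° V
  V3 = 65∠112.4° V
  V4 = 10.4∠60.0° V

Step 1 — Convert each phasor to rectangular form:
  V1 = 9.02·(cos(93.1°) + j·sin(93.1°)) = -0.4878 + j9.007 V
  V2 = 12·(cos(91.0°) + j·sin(91.0°)) = -0.2094 + j12 V
  V3 = 65·(cos(112.4°) + j·sin(112.4°)) = -24.77 + j60.1 V
  V4 = 10.4·(cos(60.0°) + j·sin(60.0°)) = 5.2 + j9.007 V
Step 2 — Sum components: V_total = -20.27 + j90.11 V.
Step 3 — Convert to polar: |V_total| = 92.36 V, ∠V_total = 102.7°.

V_total = 92.36∠102.7° V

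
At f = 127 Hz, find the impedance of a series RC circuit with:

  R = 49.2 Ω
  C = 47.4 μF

Step 1 — Angular frequency: ω = 2π·f = 2π·127 = 798 rad/s.
Step 2 — Component impedances:
  R: Z = R = 49.2 Ω
  C: Z = 1/(jωC) = -j/(ω·C) = 0 - j26.44 Ω
Step 3 — Series combination: Z_total = R + C = 49.2 - j26.44 Ω = 55.85∠-28.3° Ω.

Z = 49.2 - j26.44 Ω = 55.85∠-28.3° Ω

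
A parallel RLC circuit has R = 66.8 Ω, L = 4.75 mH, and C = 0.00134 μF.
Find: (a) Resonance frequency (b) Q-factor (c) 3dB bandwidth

Step 1 — Resonance: ω₀ = 1/√(LC) = 1/√(0.00475·1.34e-09) = 3.964e+05 rad/s.
Step 2 — f₀ = ω₀/(2π) = 6.308e+04 Hz.
Step 3 — Parallel Q: Q = R/(ω₀L) = 66.8/(3.964e+05·0.00475) = 0.03548.
Step 4 — Bandwidth: Δω = ω₀/Q = 1.117e+07 rad/s; BW = Δω/(2π) = 1.778e+06 Hz.

(a) f₀ = 6.308e+04 Hz  (b) Q = 0.03548  (c) BW = 1.778e+06 Hz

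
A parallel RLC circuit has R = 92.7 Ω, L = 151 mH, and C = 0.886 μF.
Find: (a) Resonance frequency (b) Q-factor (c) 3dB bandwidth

Step 1 — Resonance: ω₀ = 1/√(LC) = 1/√(0.151·8.86e-07) = 2734 rad/s.
Step 2 — f₀ = ω₀/(2π) = 435.1 Hz.
Step 3 — Parallel Q: Q = R/(ω₀L) = 92.7/(2734·0.151) = 0.2245.
Step 4 — Bandwidth: Δω = ω₀/Q = 1.218e+04 rad/s; BW = Δω/(2π) = 1938 Hz.

(a) f₀ = 435.1 Hz  (b) Q = 0.2245  (c) BW = 1938 Hz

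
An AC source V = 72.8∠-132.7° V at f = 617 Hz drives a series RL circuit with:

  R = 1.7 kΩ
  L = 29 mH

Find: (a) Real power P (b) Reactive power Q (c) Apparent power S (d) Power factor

Step 1 — Angular frequency: ω = 2π·f = 2π·617 = 3877 rad/s.
Step 2 — Component impedances:
  R: Z = R = 1700 Ω
  L: Z = jωL = j·3877·0.029 = 0 + j112.4 Ω
Step 3 — Series combination: Z_total = R + L = 1700 + j112.4 Ω = 1704∠3.8° Ω.
Step 4 — Source phasor: V = 72.8∠-132.7° V = -49.37 - j53.5 V.
Step 5 — Current: I = V / Z = -0.03099 - j0.02942 A = 0.04273∠-136.5° A.
Step 6 — Complex power: S = V·I* = 3.104 + j0.2053 VA.
Step 7 — Real power: P = Re(S) = 3.104 W.
Step 8 — Reactive power: Q = Im(S) = 0.2053 VAR.
Step 9 — Apparent power: |S| = 3.111 VA.
Step 10 — Power factor: PF = P/|S| = 0.9978 (lagging).

(a) P = 3.104 W  (b) Q = 0.2053 VAR  (c) S = 3.111 VA  (d) PF = 0.9978 (lagging)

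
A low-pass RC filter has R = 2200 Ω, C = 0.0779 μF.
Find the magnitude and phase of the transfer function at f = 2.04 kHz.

Step 1 — Angular frequency: ω = 2π·2040 = 1.282e+04 rad/s.
Step 2 — Transfer function: H(jω) = 1/(1 + jωRC).
Step 3 — Denominator: 1 + jωRC = 1 + j·1.282e+04·2200·7.79e-08 = 1 + j2.197.
Step 4 — H = 0.1717 - j0.3771.
Step 5 — Magnitude: |H| = 0.4143 (-7.7 dB); phase: φ = -65.5°.

|H| = 0.4143 (-7.7 dB), φ = -65.5°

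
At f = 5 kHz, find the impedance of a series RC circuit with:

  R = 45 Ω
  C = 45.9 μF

Step 1 — Angular frequency: ω = 2π·f = 2π·5000 = 3.142e+04 rad/s.
Step 2 — Component impedances:
  R: Z = R = 45 Ω
  C: Z = 1/(jωC) = -j/(ω·C) = 0 - j0.6935 Ω
Step 3 — Series combination: Z_total = R + C = 45 - j0.6935 Ω = 45.01∠-0.9° Ω.

Z = 45 - j0.6935 Ω = 45.01∠-0.9° Ω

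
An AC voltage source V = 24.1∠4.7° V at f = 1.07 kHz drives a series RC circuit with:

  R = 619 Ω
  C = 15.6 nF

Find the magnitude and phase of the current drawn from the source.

Step 1 — Angular frequency: ω = 2π·f = 2π·1070 = 6723 rad/s.
Step 2 — Component impedances:
  R: Z = R = 619 Ω
  C: Z = 1/(jωC) = -j/(ω·C) = 0 - j9535 Ω
Step 3 — Series combination: Z_total = R + C = 619 - j9535 Ω = 9555∠-86.3° Ω.
Step 4 — Source phasor: V = 24.1∠4.7° V = 24.02 + j1.975 V.
Step 5 — Ohm's law: I = V / Z_total = (24.02 + j1.975) / (619 - j9535) = -4.338e-05 + j0.002522 A.
Step 6 — Convert to polar: |I| = 0.002522 A, ∠I = 91.0°.

I = 0.002522∠91.0° A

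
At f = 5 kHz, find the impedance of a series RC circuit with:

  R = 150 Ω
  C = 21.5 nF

Step 1 — Angular frequency: ω = 2π·f = 2π·5000 = 3.142e+04 rad/s.
Step 2 — Component impedances:
  R: Z = R = 150 Ω
  C: Z = 1/(jωC) = -j/(ω·C) = 0 - j1481 Ω
Step 3 — Series combination: Z_total = R + C = 150 - j1481 Ω = 1488∠-84.2° Ω.

Z = 150 - j1481 Ω = 1488∠-84.2° Ω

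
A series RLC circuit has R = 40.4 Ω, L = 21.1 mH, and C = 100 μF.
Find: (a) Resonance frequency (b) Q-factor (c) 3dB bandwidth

Step 1 — Resonance: ω₀ = 1/√(LC) = 1/√(0.0211·0.0001) = 688.4 rad/s.
Step 2 — f₀ = ω₀/(2π) = 109.6 Hz.
Step 3 — Series Q: Q = ω₀L/R = 688.4·0.0211/40.4 = 0.3596.
Step 4 — Bandwidth: Δω = ω₀/Q = 1915 rad/s; BW = Δω/(2π) = 304.7 Hz.

(a) f₀ = 109.6 Hz  (b) Q = 0.3596  (c) BW = 304.7 Hz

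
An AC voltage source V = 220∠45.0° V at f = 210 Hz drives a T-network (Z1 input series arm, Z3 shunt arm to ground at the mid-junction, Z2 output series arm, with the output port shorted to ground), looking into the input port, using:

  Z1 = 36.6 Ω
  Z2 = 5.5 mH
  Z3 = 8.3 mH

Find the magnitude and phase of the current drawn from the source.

Step 1 — Angular frequency: ω = 2π·f = 2π·210 = 1319 rad/s.
Step 2 — Component impedances:
  Z1: Z = R = 36.6 Ω
  Z2: Z = jωL = j·1319·0.0055 = 0 + j7.257 Ω
  Z3: Z = jωL = j·1319·0.0083 = 0 + j10.95 Ω
Step 3 — With the output port shorted to ground, the output series arm Z2 runs from the junction to ground; the shunt arm Z3 also runs from the junction to ground. They appear in parallel: Z3 || Z2 = 0 + j4.365 Ω.
Step 4 — Series with input arm Z1: Z_in = Z1 + (Z3 || Z2) = 36.6 + j4.365 Ω = 36.86∠6.8° Ω.
Step 5 — Source phasor: V = 220∠45.0° V = 155.6 + j155.6 V.
Step 6 — Ohm's law: I = V / Z_total = (155.6 + j155.6) / (36.6 + j4.365) = 4.691 + j3.691 A.
Step 7 — Convert to polar: |I| = 5.969 A, ∠I = 38.2°.

I = 5.969∠38.2° A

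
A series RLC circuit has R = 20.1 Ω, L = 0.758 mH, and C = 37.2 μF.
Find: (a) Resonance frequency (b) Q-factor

Step 1 — Resonance condition Im(Z)=0 gives ω₀ = 1/√(LC).
Step 2 — ω₀ = 1/√(0.000758·3.72e-05) = 5955 rad/s.
Step 3 — f₀ = ω₀/(2π) = 947.8 Hz.
Step 4 — Series Q: Q = ω₀L/R = 5955·0.000758/20.1 = 0.2246.

(a) f₀ = 947.8 Hz  (b) Q = 0.2246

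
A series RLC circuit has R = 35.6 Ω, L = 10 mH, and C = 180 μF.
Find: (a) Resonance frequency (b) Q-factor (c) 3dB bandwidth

Step 1 — Resonance: ω₀ = 1/√(LC) = 1/√(0.01·0.00018) = 745.4 rad/s.
Step 2 — f₀ = ω₀/(2π) = 118.6 Hz.
Step 3 — Series Q: Q = ω₀L/R = 745.4·0.01/35.6 = 0.2094.
Step 4 — Bandwidth: Δω = ω₀/Q = 3560 rad/s; BW = Δω/(2π) = 566.6 Hz.

(a) f₀ = 118.6 Hz  (b) Q = 0.2094  (c) BW = 566.6 Hz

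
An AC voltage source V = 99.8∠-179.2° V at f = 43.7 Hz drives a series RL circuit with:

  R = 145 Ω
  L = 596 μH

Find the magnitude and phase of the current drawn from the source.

Step 1 — Angular frequency: ω = 2π·f = 2π·43.7 = 274.6 rad/s.
Step 2 — Component impedances:
  R: Z = R = 145 Ω
  L: Z = jωL = j·274.6·0.000596 = 0 + j0.1636 Ω
Step 3 — Series combination: Z_total = R + L = 145 + j0.1636 Ω = 145∠0.1° Ω.
Step 4 — Source phasor: V = 99.8∠-179.2° V = -99.79 - j1.393 V.
Step 5 — Ohm's law: I = V / Z_total = (-99.79 - j1.393) / (145 + j0.1636) = -0.6882 - j0.008833 A.
Step 6 — Convert to polar: |I| = 0.6883 A, ∠I = -179.3°.

I = 0.6883∠-179.3° A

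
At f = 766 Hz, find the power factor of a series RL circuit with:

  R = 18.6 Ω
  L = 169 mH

Step 1 — Angular frequency: ω = 2π·f = 2π·766 = 4813 rad/s.
Step 2 — Component impedances:
  R: Z = R = 18.6 Ω
  L: Z = jωL = j·4813·0.169 = 0 + j813.4 Ω
Step 3 — Series combination: Z_total = R + L = 18.6 + j813.4 Ω = 813.6∠88.7° Ω.
Step 4 — Power factor: PF = cos(φ) = Re(Z)/|Z| = 18.6/813.6 = 0.02286.
Step 5 — Type: Im(Z) = 813.4 ⇒ lagging (phase φ = 88.7°).

PF = 0.02286 (lagging, φ = 88.7°)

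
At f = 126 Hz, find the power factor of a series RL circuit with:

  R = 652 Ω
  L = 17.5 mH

Step 1 — Angular frequency: ω = 2π·f = 2π·126 = 791.7 rad/s.
Step 2 — Component impedances:
  R: Z = R = 652 Ω
  L: Z = jωL = j·791.7·0.0175 = 0 + j13.85 Ω
Step 3 — Series combination: Z_total = R + L = 652 + j13.85 Ω = 652.1∠1.2° Ω.
Step 4 — Power factor: PF = cos(φ) = Re(Z)/|Z| = 652/652.1 = 0.9998.
Step 5 — Type: Im(Z) = 13.85 ⇒ lagging (phase φ = 1.2°).

PF = 0.9998 (lagging, φ = 1.2°)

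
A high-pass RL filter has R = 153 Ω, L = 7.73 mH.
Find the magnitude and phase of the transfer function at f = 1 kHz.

Step 1 — Angular frequency: ω = 2π·1000 = 6283 rad/s.
Step 2 — Transfer function: H(jω) = jωL/(R + jωL).
Step 3 — Numerator jωL = j·48.57; denominator R + jωL = 153 + j48.57.
Step 4 — H = 0.09155 + j0.2884.
Step 5 — Magnitude: |H| = 0.3026 (-10.4 dB); phase: φ = 72.4°.

|H| = 0.3026 (-10.4 dB), φ = 72.4°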